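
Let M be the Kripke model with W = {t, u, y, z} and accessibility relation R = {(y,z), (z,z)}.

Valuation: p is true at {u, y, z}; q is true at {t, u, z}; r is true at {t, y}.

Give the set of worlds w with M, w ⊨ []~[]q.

{t, u}

t: no successors, so []~[]q holds vacuously. ✓
u: no successors, so []~[]q holds vacuously. ✓
y: successors {z}; ~[]q there: z:F. ✗
z: successors {z}; ~[]q there: z:F. ✗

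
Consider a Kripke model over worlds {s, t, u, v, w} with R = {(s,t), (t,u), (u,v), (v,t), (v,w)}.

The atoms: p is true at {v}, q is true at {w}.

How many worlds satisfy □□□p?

3

s: successors {t}; □□p there: t:T. ✓
t: successors {u}; □□p there: u:F. ✗
u: successors {v}; □□p there: v:F. ✗
v: successors {t, w}; □□p there: t:T, w:T. ✓
w: no successors, so □□□p holds vacuously. ✓
Satisfying worlds: {s, v, w}.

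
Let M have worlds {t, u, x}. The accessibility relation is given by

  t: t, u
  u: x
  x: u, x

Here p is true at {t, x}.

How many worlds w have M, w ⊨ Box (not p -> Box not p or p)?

t: successors {t, u}; not p -> Box not p or p there: t:T, u:F. ✗
u: successors {x}; not p -> Box not p or p there: x:T. ✓
x: successors {u, x}; not p -> Box not p or p there: u:F, x:T. ✗
Satisfying worlds: {u}.

1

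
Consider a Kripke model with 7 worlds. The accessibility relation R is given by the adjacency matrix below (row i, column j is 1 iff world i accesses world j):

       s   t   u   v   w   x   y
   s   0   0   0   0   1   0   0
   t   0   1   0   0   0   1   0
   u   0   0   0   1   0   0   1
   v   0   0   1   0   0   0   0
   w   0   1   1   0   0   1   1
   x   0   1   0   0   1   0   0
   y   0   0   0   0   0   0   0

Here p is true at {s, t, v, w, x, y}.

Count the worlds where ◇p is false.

2

s: successors {w}; p there: w:T. ✓
t: successors {t, x}; p there: t:T, x:T. ✓
u: successors {v, y}; p there: v:T, y:T. ✓
v: successors {u}; p there: u:F. ✗
w: successors {t, u, x, y}; p there: t:T, u:F, x:T, y:T. ✓
x: successors {t, w}; p there: t:T, w:T. ✓
y: no successors, so ◇p fails. ✗
Satisfying worlds: {s, t, u, w, x}.
So ◇p fails at the other 2 worlds.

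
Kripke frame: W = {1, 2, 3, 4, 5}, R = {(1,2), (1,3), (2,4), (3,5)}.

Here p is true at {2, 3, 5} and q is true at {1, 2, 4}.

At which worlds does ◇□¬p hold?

1: successors {2, 3}; □¬p there: 2:T, 3:F. ✓
2: successors {4}; □¬p there: 4:T. ✓
3: successors {5}; □¬p there: 5:T. ✓
4: no successors, so ◇□¬p fails. ✗
5: no successors, so ◇□¬p fails. ✗

{1, 2, 3}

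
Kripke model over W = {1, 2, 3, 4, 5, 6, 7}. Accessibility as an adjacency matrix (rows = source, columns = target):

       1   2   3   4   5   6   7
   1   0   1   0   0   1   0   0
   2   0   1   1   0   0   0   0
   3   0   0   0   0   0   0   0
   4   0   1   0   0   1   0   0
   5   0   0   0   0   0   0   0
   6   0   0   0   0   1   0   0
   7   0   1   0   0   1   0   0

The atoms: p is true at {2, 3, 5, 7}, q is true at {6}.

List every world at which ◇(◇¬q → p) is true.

{1, 2, 4, 6, 7}

1: successors {2, 5}; ◇¬q → p there: 2:T, 5:T. ✓
2: successors {2, 3}; ◇¬q → p there: 2:T, 3:T. ✓
3: no successors, so ◇(◇¬q → p) fails. ✗
4: successors {2, 5}; ◇¬q → p there: 2:T, 5:T. ✓
5: no successors, so ◇(◇¬q → p) fails. ✗
6: successors {5}; ◇¬q → p there: 5:T. ✓
7: successors {2, 5}; ◇¬q → p there: 2:T, 5:T. ✓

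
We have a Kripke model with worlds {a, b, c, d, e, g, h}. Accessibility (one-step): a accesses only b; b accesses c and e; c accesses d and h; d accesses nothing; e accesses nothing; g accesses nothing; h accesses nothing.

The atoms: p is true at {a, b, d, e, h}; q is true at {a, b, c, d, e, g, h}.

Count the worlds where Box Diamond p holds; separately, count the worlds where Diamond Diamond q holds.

For Box Diamond p:
a: successors {b}; Diamond p there: b:T. ✓
b: successors {c, e}; Diamond p there: c:T, e:F. ✗
c: successors {d, h}; Diamond p there: d:F, h:F. ✗
d: no successors, so Box Diamond p holds vacuously. ✓
e: no successors, so Box Diamond p holds vacuously. ✓
g: no successors, so Box Diamond p holds vacuously. ✓
h: no successors, so Box Diamond p holds vacuously. ✓
— 5 worlds.
For Diamond Diamond q:
a: successors {b}; Diamond q there: b:T. ✓
b: successors {c, e}; Diamond q there: c:T, e:F. ✓
c: successors {d, h}; Diamond q there: d:F, h:F. ✗
d: no successors, so Diamond Diamond q fails. ✗
e: no successors, so Diamond Diamond q fails. ✗
g: no successors, so Diamond Diamond q fails. ✗
h: no successors, so Diamond Diamond q fails. ✗
— 2 worlds.

5 and 2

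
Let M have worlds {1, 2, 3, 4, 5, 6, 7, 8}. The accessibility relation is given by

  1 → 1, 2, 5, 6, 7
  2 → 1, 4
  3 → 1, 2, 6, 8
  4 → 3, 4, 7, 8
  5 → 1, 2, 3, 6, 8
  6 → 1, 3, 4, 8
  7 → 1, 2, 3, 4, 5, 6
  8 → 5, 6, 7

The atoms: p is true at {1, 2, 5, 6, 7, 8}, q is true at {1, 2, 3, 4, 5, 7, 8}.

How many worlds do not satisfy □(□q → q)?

1: successors {1, 2, 5, 6, 7}; □q → q there: 1:T, 2:T, 5:T, 6:F, 7:T. ✗
2: successors {1, 4}; □q → q there: 1:T, 4:T. ✓
3: successors {1, 2, 6, 8}; □q → q there: 1:T, 2:T, 6:F, 8:T. ✗
4: successors {3, 4, 7, 8}; □q → q there: 3:T, 4:T, 7:T, 8:T. ✓
5: successors {1, 2, 3, 6, 8}; □q → q there: 1:T, 2:T, 3:T, 6:F, 8:T. ✗
6: successors {1, 3, 4, 8}; □q → q there: 1:T, 3:T, 4:T, 8:T. ✓
7: successors {1, 2, 3, 4, 5, 6}; □q → q there: 1:T, 2:T, 3:T, 4:T, 5:T, 6:F. ✗
8: successors {5, 6, 7}; □q → q there: 5:T, 6:F, 7:T. ✗
Satisfying worlds: {2, 4, 6}.
So □(□q → q) fails at the other 5 worlds.

5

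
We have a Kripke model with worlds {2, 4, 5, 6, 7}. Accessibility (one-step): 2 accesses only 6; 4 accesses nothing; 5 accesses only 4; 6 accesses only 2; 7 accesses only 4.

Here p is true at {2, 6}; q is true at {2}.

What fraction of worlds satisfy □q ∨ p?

2: □q is F, p is T. ✓
4: □q is T, p is F. ✓
5: □q is F, p is F. ✗
6: □q is T, p is T. ✓
7: □q is F, p is F. ✗
That's 3 of 5 worlds, so 3/5.

3/5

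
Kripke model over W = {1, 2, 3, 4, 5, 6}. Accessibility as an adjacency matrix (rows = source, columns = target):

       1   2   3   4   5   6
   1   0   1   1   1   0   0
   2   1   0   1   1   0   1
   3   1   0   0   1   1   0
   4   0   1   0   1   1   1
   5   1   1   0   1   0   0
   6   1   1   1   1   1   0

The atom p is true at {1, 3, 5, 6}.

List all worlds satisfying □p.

∅

1: successors {2, 3, 4}; p there: 2:F, 3:T, 4:F. ✗
2: successors {1, 3, 4, 6}; p there: 1:T, 3:T, 4:F, 6:T. ✗
3: successors {1, 4, 5}; p there: 1:T, 4:F, 5:T. ✗
4: successors {2, 4, 5, 6}; p there: 2:F, 4:F, 5:T, 6:T. ✗
5: successors {1, 2, 4}; p there: 1:T, 2:F, 4:F. ✗
6: successors {1, 2, 3, 4, 5}; p there: 1:T, 2:F, 3:T, 4:F, 5:T. ✗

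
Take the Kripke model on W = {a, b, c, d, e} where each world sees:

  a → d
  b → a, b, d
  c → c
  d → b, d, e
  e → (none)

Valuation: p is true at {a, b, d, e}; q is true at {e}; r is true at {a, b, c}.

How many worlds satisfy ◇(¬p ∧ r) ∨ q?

2

a: ◇(¬p ∧ r) is F, q is F. ✗
b: ◇(¬p ∧ r) is F, q is F. ✗
c: ◇(¬p ∧ r) is T, q is F. ✓
d: ◇(¬p ∧ r) is F, q is F. ✗
e: ◇(¬p ∧ r) is F, q is T. ✓
Satisfying worlds: {c, e}.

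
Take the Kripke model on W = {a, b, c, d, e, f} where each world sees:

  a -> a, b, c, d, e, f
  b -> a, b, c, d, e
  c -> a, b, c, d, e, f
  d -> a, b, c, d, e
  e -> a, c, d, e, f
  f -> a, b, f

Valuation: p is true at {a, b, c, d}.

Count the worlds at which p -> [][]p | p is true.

a: p is T, [][]p | p is T. ✓
b: p is T, [][]p | p is T. ✓
c: p is T, [][]p | p is T. ✓
d: p is T, [][]p | p is T. ✓
e: p is F, [][]p | p is F. ✓
f: p is F, [][]p | p is F. ✓
Satisfying worlds: {a, b, c, d, e, f}.

6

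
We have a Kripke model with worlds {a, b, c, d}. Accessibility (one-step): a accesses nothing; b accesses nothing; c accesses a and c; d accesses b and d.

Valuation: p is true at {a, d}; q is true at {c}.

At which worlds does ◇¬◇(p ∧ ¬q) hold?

a: no successors, so ◇¬◇(p ∧ ¬q) fails. ✗
b: no successors, so ◇¬◇(p ∧ ¬q) fails. ✗
c: successors {a, c}; ¬◇(p ∧ ¬q) there: a:T, c:F. ✓
d: successors {b, d}; ¬◇(p ∧ ¬q) there: b:T, d:F. ✓

{c, d}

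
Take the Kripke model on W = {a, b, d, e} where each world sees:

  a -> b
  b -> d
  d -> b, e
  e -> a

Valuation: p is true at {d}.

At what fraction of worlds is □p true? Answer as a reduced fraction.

a: successors {b}; p there: b:F. ✗
b: successors {d}; p there: d:T. ✓
d: successors {b, e}; p there: b:F, e:F. ✗
e: successors {a}; p there: a:F. ✗
That's 1 of 4 worlds, so 1/4.

1/4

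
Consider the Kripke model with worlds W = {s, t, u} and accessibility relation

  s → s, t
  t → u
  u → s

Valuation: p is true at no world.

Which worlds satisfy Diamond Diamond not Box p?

{s, t, u}

s: successors {s, t}; Diamond not Box p there: s:T, t:T. ✓
t: successors {u}; Diamond not Box p there: u:T. ✓
u: successors {s}; Diamond not Box p there: s:T. ✓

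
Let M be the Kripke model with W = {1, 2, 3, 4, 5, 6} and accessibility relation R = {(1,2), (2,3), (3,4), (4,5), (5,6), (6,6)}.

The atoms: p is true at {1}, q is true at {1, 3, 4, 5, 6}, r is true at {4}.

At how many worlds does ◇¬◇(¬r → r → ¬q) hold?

0

1: successors {2}; ¬◇(¬r → r → ¬q) there: 2:F. ✗
2: successors {3}; ¬◇(¬r → r → ¬q) there: 3:F. ✗
3: successors {4}; ¬◇(¬r → r → ¬q) there: 4:F. ✗
4: successors {5}; ¬◇(¬r → r → ¬q) there: 5:F. ✗
5: successors {6}; ¬◇(¬r → r → ¬q) there: 6:F. ✗
6: successors {6}; ¬◇(¬r → r → ¬q) there: 6:F. ✗
Satisfying worlds: ∅.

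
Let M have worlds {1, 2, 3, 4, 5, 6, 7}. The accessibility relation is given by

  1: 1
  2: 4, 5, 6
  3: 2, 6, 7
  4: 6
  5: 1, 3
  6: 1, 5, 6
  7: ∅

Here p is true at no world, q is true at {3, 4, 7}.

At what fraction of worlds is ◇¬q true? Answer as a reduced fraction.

6/7

1: successors {1}; ¬q there: 1:T. ✓
2: successors {4, 5, 6}; ¬q there: 4:F, 5:T, 6:T. ✓
3: successors {2, 6, 7}; ¬q there: 2:T, 6:T, 7:F. ✓
4: successors {6}; ¬q there: 6:T. ✓
5: successors {1, 3}; ¬q there: 1:T, 3:F. ✓
6: successors {1, 5, 6}; ¬q there: 1:T, 5:T, 6:T. ✓
7: no successors, so ◇¬q fails. ✗
That's 6 of 7 worlds, so 6/7.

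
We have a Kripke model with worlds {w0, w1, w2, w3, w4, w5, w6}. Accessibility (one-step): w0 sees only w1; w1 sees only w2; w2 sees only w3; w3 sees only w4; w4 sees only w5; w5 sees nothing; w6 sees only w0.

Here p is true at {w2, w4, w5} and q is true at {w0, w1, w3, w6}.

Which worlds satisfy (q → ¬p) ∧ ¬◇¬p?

w0: q → ¬p is T, ¬◇¬p is F. ✗
w1: q → ¬p is T, ¬◇¬p is T. ✓
w2: q → ¬p is T, ¬◇¬p is F. ✗
w3: q → ¬p is T, ¬◇¬p is T. ✓
w4: q → ¬p is T, ¬◇¬p is T. ✓
w5: q → ¬p is T, ¬◇¬p is T. ✓
w6: q → ¬p is T, ¬◇¬p is F. ✗

{w1, w3, w4, w5}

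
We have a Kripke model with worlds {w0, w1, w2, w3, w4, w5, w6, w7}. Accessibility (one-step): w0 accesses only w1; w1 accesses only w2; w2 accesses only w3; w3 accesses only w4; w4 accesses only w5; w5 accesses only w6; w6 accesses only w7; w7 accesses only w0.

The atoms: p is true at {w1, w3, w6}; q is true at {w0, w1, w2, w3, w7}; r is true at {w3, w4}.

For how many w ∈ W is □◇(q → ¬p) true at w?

6

w0: successors {w1}; ◇(q → ¬p) there: w1:T. ✓
w1: successors {w2}; ◇(q → ¬p) there: w2:F. ✗
w2: successors {w3}; ◇(q → ¬p) there: w3:T. ✓
w3: successors {w4}; ◇(q → ¬p) there: w4:T. ✓
w4: successors {w5}; ◇(q → ¬p) there: w5:T. ✓
w5: successors {w6}; ◇(q → ¬p) there: w6:T. ✓
w6: successors {w7}; ◇(q → ¬p) there: w7:T. ✓
w7: successors {w0}; ◇(q → ¬p) there: w0:F. ✗
Satisfying worlds: {w0, w2, w3, w4, w5, w6}.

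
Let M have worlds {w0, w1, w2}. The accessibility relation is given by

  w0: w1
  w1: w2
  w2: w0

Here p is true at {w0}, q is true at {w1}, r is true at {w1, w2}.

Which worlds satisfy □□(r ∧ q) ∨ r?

{w1, w2}

w0: □□(r ∧ q) is F, r is F. ✗
w1: □□(r ∧ q) is F, r is T. ✓
w2: □□(r ∧ q) is T, r is T. ✓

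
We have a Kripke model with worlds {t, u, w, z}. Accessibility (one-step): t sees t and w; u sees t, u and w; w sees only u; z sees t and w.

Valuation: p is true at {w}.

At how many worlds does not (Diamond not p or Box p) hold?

0

t: Diamond not p or Box p is T. ✗
u: Diamond not p or Box p is T. ✗
w: Diamond not p or Box p is T. ✗
z: Diamond not p or Box p is T. ✗
Satisfying worlds: ∅.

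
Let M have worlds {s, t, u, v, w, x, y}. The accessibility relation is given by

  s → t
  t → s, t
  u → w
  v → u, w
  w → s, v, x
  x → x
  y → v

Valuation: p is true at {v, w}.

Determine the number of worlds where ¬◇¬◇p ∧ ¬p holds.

2

s: ¬◇¬◇p is F, ¬p is T. ✗
t: ¬◇¬◇p is F, ¬p is T. ✗
u: ¬◇¬◇p is T, ¬p is T. ✓
v: ¬◇¬◇p is T, ¬p is F. ✗
w: ¬◇¬◇p is F, ¬p is F. ✗
x: ¬◇¬◇p is F, ¬p is T. ✗
y: ¬◇¬◇p is T, ¬p is T. ✓
Satisfying worlds: {u, y}.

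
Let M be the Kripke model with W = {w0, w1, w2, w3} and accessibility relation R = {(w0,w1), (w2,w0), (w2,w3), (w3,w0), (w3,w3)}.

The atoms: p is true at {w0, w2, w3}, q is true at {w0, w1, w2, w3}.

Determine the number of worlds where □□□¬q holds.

2

w0: successors {w1}; □□¬q there: w1:T. ✓
w1: no successors, so □□□¬q holds vacuously. ✓
w2: successors {w0, w3}; □□¬q there: w0:T, w3:F. ✗
w3: successors {w0, w3}; □□¬q there: w0:T, w3:F. ✗
Satisfying worlds: {w0, w1}.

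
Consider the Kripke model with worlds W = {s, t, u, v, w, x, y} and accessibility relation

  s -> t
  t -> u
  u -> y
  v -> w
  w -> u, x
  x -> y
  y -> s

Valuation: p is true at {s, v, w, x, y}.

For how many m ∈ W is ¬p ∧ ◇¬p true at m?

s: ¬p is F, ◇¬p is T. ✗
t: ¬p is T, ◇¬p is T. ✓
u: ¬p is T, ◇¬p is F. ✗
v: ¬p is F, ◇¬p is F. ✗
w: ¬p is F, ◇¬p is T. ✗
x: ¬p is F, ◇¬p is F. ✗
y: ¬p is F, ◇¬p is F. ✗
Satisfying worlds: {t}.

1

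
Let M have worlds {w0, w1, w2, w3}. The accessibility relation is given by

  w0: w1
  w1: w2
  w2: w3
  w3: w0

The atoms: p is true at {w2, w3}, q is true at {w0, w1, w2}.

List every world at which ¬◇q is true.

w0: ◇q is T. ✗
w1: ◇q is T. ✗
w2: ◇q is F. ✓
w3: ◇q is T. ✗

{w2}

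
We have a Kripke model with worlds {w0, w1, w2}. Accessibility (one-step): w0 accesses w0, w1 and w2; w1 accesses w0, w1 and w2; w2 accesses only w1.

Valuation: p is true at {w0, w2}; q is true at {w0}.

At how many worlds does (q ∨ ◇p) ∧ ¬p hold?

w0: q ∨ ◇p is T, ¬p is F. ✗
w1: q ∨ ◇p is T, ¬p is T. ✓
w2: q ∨ ◇p is F, ¬p is F. ✗
Satisfying worlds: {w1}.

1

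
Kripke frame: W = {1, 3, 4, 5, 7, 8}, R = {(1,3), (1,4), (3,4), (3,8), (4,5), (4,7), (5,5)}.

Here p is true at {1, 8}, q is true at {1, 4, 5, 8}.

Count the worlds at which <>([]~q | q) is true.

4

1: successors {3, 4}; []~q | q there: 3:F, 4:T. ✓
3: successors {4, 8}; []~q | q there: 4:T, 8:T. ✓
4: successors {5, 7}; []~q | q there: 5:T, 7:T. ✓
5: successors {5}; []~q | q there: 5:T. ✓
7: no successors, so <>([]~q | q) fails. ✗
8: no successors, so <>([]~q | q) fails. ✗
Satisfying worlds: {1, 3, 4, 5}.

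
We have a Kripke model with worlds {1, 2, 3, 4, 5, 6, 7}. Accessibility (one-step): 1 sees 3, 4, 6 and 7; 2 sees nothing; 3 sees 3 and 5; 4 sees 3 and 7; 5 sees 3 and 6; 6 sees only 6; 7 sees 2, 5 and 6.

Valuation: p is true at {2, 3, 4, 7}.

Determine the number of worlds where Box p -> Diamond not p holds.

1: Box p is F, Diamond not p is T. ✓
2: Box p is T, Diamond not p is F. ✗
3: Box p is F, Diamond not p is T. ✓
4: Box p is T, Diamond not p is F. ✗
5: Box p is F, Diamond not p is T. ✓
6: Box p is F, Diamond not p is T. ✓
7: Box p is F, Diamond not p is T. ✓
Satisfying worlds: {1, 3, 5, 6, 7}.

5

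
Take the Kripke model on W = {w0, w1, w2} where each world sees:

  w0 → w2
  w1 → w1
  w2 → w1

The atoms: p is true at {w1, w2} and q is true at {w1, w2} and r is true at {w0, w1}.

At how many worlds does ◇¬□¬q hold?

3

w0: successors {w2}; ¬□¬q there: w2:T. ✓
w1: successors {w1}; ¬□¬q there: w1:T. ✓
w2: successors {w1}; ¬□¬q there: w1:T. ✓
Satisfying worlds: {w0, w1, w2}.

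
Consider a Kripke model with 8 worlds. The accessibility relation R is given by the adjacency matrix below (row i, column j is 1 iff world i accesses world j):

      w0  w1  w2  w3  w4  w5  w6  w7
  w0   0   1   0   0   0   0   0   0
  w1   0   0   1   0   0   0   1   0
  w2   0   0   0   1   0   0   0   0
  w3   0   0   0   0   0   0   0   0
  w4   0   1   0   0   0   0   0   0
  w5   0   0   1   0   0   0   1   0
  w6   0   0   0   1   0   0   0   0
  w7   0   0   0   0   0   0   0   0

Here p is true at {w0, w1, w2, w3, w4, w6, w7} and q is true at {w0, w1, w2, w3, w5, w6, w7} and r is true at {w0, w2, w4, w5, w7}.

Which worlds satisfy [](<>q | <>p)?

{w0, w1, w3, w4, w5, w7}

w0: successors {w1}; <>q | <>p there: w1:T. ✓
w1: successors {w2, w6}; <>q | <>p there: w2:T, w6:T. ✓
w2: successors {w3}; <>q | <>p there: w3:F. ✗
w3: no successors, so [](<>q | <>p) holds vacuously. ✓
w4: successors {w1}; <>q | <>p there: w1:T. ✓
w5: successors {w2, w6}; <>q | <>p there: w2:T, w6:T. ✓
w6: successors {w3}; <>q | <>p there: w3:F. ✗
w7: no successors, so [](<>q | <>p) holds vacuously. ✓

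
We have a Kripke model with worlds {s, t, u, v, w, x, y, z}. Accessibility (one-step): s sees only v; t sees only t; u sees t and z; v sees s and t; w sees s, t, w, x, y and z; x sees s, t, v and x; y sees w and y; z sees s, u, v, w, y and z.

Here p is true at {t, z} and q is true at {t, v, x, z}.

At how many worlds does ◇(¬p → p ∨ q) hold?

7

s: successors {v}; ¬p → p ∨ q there: v:T. ✓
t: successors {t}; ¬p → p ∨ q there: t:T. ✓
u: successors {t, z}; ¬p → p ∨ q there: t:T, z:T. ✓
v: successors {s, t}; ¬p → p ∨ q there: s:F, t:T. ✓
w: successors {s, t, w, x, y, z}; ¬p → p ∨ q there: s:F, t:T, w:F, x:T, y:F, z:T. ✓
x: successors {s, t, v, x}; ¬p → p ∨ q there: s:F, t:T, v:T, x:T. ✓
y: successors {w, y}; ¬p → p ∨ q there: w:F, y:F. ✗
z: successors {s, u, v, w, y, z}; ¬p → p ∨ q there: s:F, u:F, v:T, w:F, y:F, z:T. ✓
Satisfying worlds: {s, t, u, v, w, x, z}.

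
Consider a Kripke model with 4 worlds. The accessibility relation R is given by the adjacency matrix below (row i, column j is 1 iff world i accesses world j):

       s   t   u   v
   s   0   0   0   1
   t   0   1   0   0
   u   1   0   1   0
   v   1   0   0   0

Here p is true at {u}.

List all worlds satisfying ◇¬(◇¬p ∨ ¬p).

∅

s: successors {v}; ¬(◇¬p ∨ ¬p) there: v:F. ✗
t: successors {t}; ¬(◇¬p ∨ ¬p) there: t:F. ✗
u: successors {s, u}; ¬(◇¬p ∨ ¬p) there: s:F, u:F. ✗
v: successors {s}; ¬(◇¬p ∨ ¬p) there: s:F. ✗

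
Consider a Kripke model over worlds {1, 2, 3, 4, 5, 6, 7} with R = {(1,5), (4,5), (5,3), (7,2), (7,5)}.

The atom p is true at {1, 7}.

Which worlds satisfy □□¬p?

1: successors {5}; □¬p there: 5:T. ✓
2: no successors, so □□¬p holds vacuously. ✓
3: no successors, so □□¬p holds vacuously. ✓
4: successors {5}; □¬p there: 5:T. ✓
5: successors {3}; □¬p there: 3:T. ✓
6: no successors, so □□¬p holds vacuously. ✓
7: successors {2, 5}; □¬p there: 2:T, 5:T. ✓

{1, 2, 3, 4, 5, 6, 7}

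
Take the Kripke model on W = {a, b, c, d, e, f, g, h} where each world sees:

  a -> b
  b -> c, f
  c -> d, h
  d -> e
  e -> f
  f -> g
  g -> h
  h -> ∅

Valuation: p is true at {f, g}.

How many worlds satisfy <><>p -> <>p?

a: <><>p is T, <>p is F. ✗
b: <><>p is T, <>p is T. ✓
c: <><>p is F, <>p is F. ✓
d: <><>p is T, <>p is F. ✗
e: <><>p is T, <>p is T. ✓
f: <><>p is F, <>p is T. ✓
g: <><>p is F, <>p is F. ✓
h: <><>p is F, <>p is F. ✓
Satisfying worlds: {b, c, e, f, g, h}.

6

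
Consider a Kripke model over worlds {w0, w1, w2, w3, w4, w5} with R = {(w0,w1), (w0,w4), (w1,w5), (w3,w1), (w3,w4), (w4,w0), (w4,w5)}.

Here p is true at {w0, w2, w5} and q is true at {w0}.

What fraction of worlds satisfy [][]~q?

2/3

w0: successors {w1, w4}; []~q there: w1:T, w4:F. ✗
w1: successors {w5}; []~q there: w5:T. ✓
w2: no successors, so [][]~q holds vacuously. ✓
w3: successors {w1, w4}; []~q there: w1:T, w4:F. ✗
w4: successors {w0, w5}; []~q there: w0:T, w5:T. ✓
w5: no successors, so [][]~q holds vacuously. ✓
That's 4 of 6 worlds, so 4/6 = 2/3.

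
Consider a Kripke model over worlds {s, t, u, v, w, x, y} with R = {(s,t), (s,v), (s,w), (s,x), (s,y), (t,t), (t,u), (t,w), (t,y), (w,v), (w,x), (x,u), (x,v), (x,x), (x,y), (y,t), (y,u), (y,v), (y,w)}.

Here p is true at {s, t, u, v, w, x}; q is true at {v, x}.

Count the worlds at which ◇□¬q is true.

5

s: successors {t, v, w, x, y}; □¬q there: t:T, v:T, w:F, x:F, y:F. ✓
t: successors {t, u, w, y}; □¬q there: t:T, u:T, w:F, y:F. ✓
u: no successors, so ◇□¬q fails. ✗
v: no successors, so ◇□¬q fails. ✗
w: successors {v, x}; □¬q there: v:T, x:F. ✓
x: successors {u, v, x, y}; □¬q there: u:T, v:T, x:F, y:F. ✓
y: successors {t, u, v, w}; □¬q there: t:T, u:T, v:T, w:F. ✓
Satisfying worlds: {s, t, w, x, y}.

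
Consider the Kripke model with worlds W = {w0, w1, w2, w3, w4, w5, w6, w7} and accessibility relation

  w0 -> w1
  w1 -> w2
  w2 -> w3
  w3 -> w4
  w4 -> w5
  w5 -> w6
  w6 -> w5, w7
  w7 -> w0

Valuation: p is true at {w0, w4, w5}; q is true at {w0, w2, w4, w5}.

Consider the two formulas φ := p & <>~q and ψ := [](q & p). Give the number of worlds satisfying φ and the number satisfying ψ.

For p & <>~q:
w0: p is T, <>~q is T. ✓
w1: p is F, <>~q is F. ✗
w2: p is F, <>~q is T. ✗
w3: p is F, <>~q is F. ✗
w4: p is T, <>~q is F. ✗
w5: p is T, <>~q is T. ✓
w6: p is F, <>~q is T. ✗
w7: p is F, <>~q is F. ✗
— 2 worlds.
For [](q & p):
w0: successors {w1}; q & p there: w1:F. ✗
w1: successors {w2}; q & p there: w2:F. ✗
w2: successors {w3}; q & p there: w3:F. ✗
w3: successors {w4}; q & p there: w4:T. ✓
w4: successors {w5}; q & p there: w5:T. ✓
w5: successors {w6}; q & p there: w6:F. ✗
w6: successors {w5, w7}; q & p there: w5:T, w7:F. ✗
w7: successors {w0}; q & p there: w0:T. ✓
— 3 worlds.

2 and 3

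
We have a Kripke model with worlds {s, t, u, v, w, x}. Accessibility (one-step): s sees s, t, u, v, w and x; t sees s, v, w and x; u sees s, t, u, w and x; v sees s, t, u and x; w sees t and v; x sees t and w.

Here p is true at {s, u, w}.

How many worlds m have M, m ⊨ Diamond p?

s: successors {s, t, u, v, w, x}; p there: s:T, t:F, u:T, v:F, w:T, x:F. ✓
t: successors {s, v, w, x}; p there: s:T, v:F, w:T, x:F. ✓
u: successors {s, t, u, w, x}; p there: s:T, t:F, u:T, w:T, x:F. ✓
v: successors {s, t, u, x}; p there: s:T, t:F, u:T, x:F. ✓
w: successors {t, v}; p there: t:F, v:F. ✗
x: successors {t, w}; p there: t:F, w:T. ✓
Satisfying worlds: {s, t, u, v, x}.

5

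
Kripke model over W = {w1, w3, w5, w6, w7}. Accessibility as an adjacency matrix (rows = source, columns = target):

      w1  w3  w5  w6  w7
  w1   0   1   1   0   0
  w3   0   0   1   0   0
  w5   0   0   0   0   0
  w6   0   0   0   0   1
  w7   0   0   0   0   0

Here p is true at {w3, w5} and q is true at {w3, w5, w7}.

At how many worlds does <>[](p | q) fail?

2

w1: successors {w3, w5}; [](p | q) there: w3:T, w5:T. ✓
w3: successors {w5}; [](p | q) there: w5:T. ✓
w5: no successors, so <>[](p | q) fails. ✗
w6: successors {w7}; [](p | q) there: w7:T. ✓
w7: no successors, so <>[](p | q) fails. ✗
Satisfying worlds: {w1, w3, w6}.
So <>[](p | q) fails at the other 2 worlds.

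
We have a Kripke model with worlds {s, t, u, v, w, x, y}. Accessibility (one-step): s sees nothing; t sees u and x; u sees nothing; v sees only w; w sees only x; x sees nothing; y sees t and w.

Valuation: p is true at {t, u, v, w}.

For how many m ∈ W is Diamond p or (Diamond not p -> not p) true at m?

6

s: Diamond p is F, Diamond not p -> not p is T. ✓
t: Diamond p is T, Diamond not p -> not p is F. ✓
u: Diamond p is F, Diamond not p -> not p is T. ✓
v: Diamond p is T, Diamond not p -> not p is T. ✓
w: Diamond p is F, Diamond not p -> not p is F. ✗
x: Diamond p is F, Diamond not p -> not p is T. ✓
y: Diamond p is T, Diamond not p -> not p is T. ✓
Satisfying worlds: {s, t, u, v, x, y}.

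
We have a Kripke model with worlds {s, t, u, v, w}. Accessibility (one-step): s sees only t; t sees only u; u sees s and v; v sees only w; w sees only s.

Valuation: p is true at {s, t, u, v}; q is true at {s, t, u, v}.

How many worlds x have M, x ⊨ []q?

s: successors {t}; q there: t:T. ✓
t: successors {u}; q there: u:T. ✓
u: successors {s, v}; q there: s:T, v:T. ✓
v: successors {w}; q there: w:F. ✗
w: successors {s}; q there: s:T. ✓
Satisfying worlds: {s, t, u, w}.

4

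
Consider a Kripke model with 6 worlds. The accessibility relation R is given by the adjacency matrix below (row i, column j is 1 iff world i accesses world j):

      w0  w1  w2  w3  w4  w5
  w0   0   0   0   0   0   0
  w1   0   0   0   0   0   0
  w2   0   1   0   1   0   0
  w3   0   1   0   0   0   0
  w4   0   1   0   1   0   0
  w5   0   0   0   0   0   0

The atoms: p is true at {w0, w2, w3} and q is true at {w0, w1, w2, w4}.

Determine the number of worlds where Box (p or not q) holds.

w0: no successors, so Box (p or not q) holds vacuously. ✓
w1: no successors, so Box (p or not q) holds vacuously. ✓
w2: successors {w1, w3}; p or not q there: w1:F, w3:T. ✗
w3: successors {w1}; p or not q there: w1:F. ✗
w4: successors {w1, w3}; p or not q there: w1:F, w3:T. ✗
w5: no successors, so Box (p or not q) holds vacuously. ✓
Satisfying worlds: {w0, w1, w5}.

3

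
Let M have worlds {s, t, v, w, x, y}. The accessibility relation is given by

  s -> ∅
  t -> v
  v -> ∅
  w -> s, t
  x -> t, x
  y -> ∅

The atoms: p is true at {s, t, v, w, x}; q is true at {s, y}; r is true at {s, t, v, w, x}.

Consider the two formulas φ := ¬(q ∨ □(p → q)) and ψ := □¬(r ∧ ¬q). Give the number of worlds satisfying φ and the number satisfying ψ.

For ¬(q ∨ □(p → q)):
s: q ∨ □(p → q) is T. ✗
t: q ∨ □(p → q) is F. ✓
v: q ∨ □(p → q) is T. ✗
w: q ∨ □(p → q) is F. ✓
x: q ∨ □(p → q) is F. ✓
y: q ∨ □(p → q) is T. ✗
— 3 worlds.
For □¬(r ∧ ¬q):
s: no successors, so □¬(r ∧ ¬q) holds vacuously. ✓
t: successors {v}; ¬(r ∧ ¬q) there: v:F. ✗
v: no successors, so □¬(r ∧ ¬q) holds vacuously. ✓
w: successors {s, t}; ¬(r ∧ ¬q) there: s:T, t:F. ✗
x: successors {t, x}; ¬(r ∧ ¬q) there: t:F, x:F. ✗
y: no successors, so □¬(r ∧ ¬q) holds vacuously. ✓
— 3 worlds.

3 and 3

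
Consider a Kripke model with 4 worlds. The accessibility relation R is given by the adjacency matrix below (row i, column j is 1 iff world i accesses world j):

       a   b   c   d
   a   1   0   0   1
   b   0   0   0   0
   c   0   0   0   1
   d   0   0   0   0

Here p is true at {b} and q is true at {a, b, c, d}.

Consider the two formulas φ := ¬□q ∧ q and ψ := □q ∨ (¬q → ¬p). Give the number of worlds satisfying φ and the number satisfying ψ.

0 and 4

For ¬□q ∧ q:
a: ¬□q is F, q is T. ✗
b: ¬□q is F, q is T. ✗
c: ¬□q is F, q is T. ✗
d: ¬□q is F, q is T. ✗
— 0 worlds.
For □q ∨ (¬q → ¬p):
a: □q is T, ¬q → ¬p is T. ✓
b: □q is T, ¬q → ¬p is T. ✓
c: □q is T, ¬q → ¬p is T. ✓
d: □q is T, ¬q → ¬p is T. ✓
— 4 worlds.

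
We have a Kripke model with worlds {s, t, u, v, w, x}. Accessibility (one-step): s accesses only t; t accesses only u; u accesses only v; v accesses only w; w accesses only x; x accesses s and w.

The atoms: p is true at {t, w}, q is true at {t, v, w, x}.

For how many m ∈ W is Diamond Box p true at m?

2

s: successors {t}; Box p there: t:F. ✗
t: successors {u}; Box p there: u:F. ✗
u: successors {v}; Box p there: v:T. ✓
v: successors {w}; Box p there: w:F. ✗
w: successors {x}; Box p there: x:F. ✗
x: successors {s, w}; Box p there: s:T, w:F. ✓
Satisfying worlds: {u, x}.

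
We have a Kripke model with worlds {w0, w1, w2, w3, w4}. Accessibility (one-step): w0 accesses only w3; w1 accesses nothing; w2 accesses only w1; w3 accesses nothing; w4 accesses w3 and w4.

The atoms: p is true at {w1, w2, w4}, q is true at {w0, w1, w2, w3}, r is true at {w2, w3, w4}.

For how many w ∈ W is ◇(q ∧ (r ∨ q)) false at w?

w0: successors {w3}; q ∧ (r ∨ q) there: w3:T. ✓
w1: no successors, so ◇(q ∧ (r ∨ q)) fails. ✗
w2: successors {w1}; q ∧ (r ∨ q) there: w1:T. ✓
w3: no successors, so ◇(q ∧ (r ∨ q)) fails. ✗
w4: successors {w3, w4}; q ∧ (r ∨ q) there: w3:T, w4:F. ✓
Satisfying worlds: {w0, w2, w4}.
So ◇(q ∧ (r ∨ q)) fails at the other 2 worlds.

2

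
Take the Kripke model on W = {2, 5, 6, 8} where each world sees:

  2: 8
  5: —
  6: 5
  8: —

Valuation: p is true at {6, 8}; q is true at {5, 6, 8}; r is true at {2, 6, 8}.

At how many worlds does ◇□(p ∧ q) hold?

2: successors {8}; □(p ∧ q) there: 8:T. ✓
5: no successors, so ◇□(p ∧ q) fails. ✗
6: successors {5}; □(p ∧ q) there: 5:T. ✓
8: no successors, so ◇□(p ∧ q) fails. ✗
Satisfying worlds: {2, 6}.

2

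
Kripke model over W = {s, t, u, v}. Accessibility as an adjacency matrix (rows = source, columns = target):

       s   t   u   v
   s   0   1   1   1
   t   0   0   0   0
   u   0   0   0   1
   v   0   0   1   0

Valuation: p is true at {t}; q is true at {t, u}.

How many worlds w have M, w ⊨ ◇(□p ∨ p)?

1

s: successors {t, u, v}; □p ∨ p there: t:T, u:F, v:F. ✓
t: no successors, so ◇(□p ∨ p) fails. ✗
u: successors {v}; □p ∨ p there: v:F. ✗
v: successors {u}; □p ∨ p there: u:F. ✗
Satisfying worlds: {s}.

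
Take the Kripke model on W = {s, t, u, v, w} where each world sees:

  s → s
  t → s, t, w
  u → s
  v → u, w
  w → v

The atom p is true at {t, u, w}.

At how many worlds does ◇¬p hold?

4

s: successors {s}; ¬p there: s:T. ✓
t: successors {s, t, w}; ¬p there: s:T, t:F, w:F. ✓
u: successors {s}; ¬p there: s:T. ✓
v: successors {u, w}; ¬p there: u:F, w:F. ✗
w: successors {v}; ¬p there: v:T. ✓
Satisfying worlds: {s, t, u, w}.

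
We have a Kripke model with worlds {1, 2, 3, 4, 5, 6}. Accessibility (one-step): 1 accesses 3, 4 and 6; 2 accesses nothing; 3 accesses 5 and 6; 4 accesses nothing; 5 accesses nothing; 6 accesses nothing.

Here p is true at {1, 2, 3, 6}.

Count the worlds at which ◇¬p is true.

2

1: successors {3, 4, 6}; ¬p there: 3:F, 4:T, 6:F. ✓
2: no successors, so ◇¬p fails. ✗
3: successors {5, 6}; ¬p there: 5:T, 6:F. ✓
4: no successors, so ◇¬p fails. ✗
5: no successors, so ◇¬p fails. ✗
6: no successors, so ◇¬p fails. ✗
Satisfying worlds: {1, 3}.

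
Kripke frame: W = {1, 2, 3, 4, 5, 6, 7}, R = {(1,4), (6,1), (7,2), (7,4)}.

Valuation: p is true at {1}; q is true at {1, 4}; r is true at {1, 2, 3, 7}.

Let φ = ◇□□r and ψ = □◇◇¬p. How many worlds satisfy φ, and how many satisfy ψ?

3 and 4

For ◇□□r:
1: successors {4}; □□r there: 4:T. ✓
2: no successors, so ◇□□r fails. ✗
3: no successors, so ◇□□r fails. ✗
4: no successors, so ◇□□r fails. ✗
5: no successors, so ◇□□r fails. ✗
6: successors {1}; □□r there: 1:T. ✓
7: successors {2, 4}; □□r there: 2:T, 4:T. ✓
— 3 worlds.
For □◇◇¬p:
1: successors {4}; ◇◇¬p there: 4:F. ✗
2: no successors, so □◇◇¬p holds vacuously. ✓
3: no successors, so □◇◇¬p holds vacuously. ✓
4: no successors, so □◇◇¬p holds vacuously. ✓
5: no successors, so □◇◇¬p holds vacuously. ✓
6: successors {1}; ◇◇¬p there: 1:F. ✗
7: successors {2, 4}; ◇◇¬p there: 2:F, 4:F. ✗
— 4 worlds.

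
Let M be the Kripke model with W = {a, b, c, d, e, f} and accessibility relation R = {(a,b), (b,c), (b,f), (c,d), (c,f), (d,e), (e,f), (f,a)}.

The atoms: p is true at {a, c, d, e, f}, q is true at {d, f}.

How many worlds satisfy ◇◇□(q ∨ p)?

5

a: successors {b}; ◇□(q ∨ p) there: b:T. ✓
b: successors {c, f}; ◇□(q ∨ p) there: c:T, f:F. ✓
c: successors {d, f}; ◇□(q ∨ p) there: d:T, f:F. ✓
d: successors {e}; ◇□(q ∨ p) there: e:T. ✓
e: successors {f}; ◇□(q ∨ p) there: f:F. ✗
f: successors {a}; ◇□(q ∨ p) there: a:T. ✓
Satisfying worlds: {a, b, c, d, f}.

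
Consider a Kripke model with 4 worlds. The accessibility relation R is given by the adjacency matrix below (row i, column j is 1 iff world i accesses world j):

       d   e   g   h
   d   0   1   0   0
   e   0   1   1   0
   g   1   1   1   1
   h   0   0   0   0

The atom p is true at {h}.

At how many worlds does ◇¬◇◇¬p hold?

1

d: successors {e}; ¬◇◇¬p there: e:F. ✗
e: successors {e, g}; ¬◇◇¬p there: e:F, g:F. ✗
g: successors {d, e, g, h}; ¬◇◇¬p there: d:F, e:F, g:F, h:T. ✓
h: no successors, so ◇¬◇◇¬p fails. ✗
Satisfying worlds: {g}.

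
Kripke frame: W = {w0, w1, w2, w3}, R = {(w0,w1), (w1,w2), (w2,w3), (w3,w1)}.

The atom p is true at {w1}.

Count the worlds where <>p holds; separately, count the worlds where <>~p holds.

For <>p:
w0: successors {w1}; p there: w1:T. ✓
w1: successors {w2}; p there: w2:F. ✗
w2: successors {w3}; p there: w3:F. ✗
w3: successors {w1}; p there: w1:T. ✓
— 2 worlds.
For <>~p:
w0: successors {w1}; ~p there: w1:F. ✗
w1: successors {w2}; ~p there: w2:T. ✓
w2: successors {w3}; ~p there: w3:T. ✓
w3: successors {w1}; ~p there: w1:F. ✗
— 2 worlds.

2 and 2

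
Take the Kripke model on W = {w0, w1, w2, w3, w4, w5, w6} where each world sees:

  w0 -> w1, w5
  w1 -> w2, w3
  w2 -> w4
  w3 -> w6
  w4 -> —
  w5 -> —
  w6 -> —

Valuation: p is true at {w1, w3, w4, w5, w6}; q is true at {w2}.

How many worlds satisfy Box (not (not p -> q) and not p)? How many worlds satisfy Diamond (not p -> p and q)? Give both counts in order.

For Box (not (not p -> q) and not p):
w0: successors {w1, w5}; not (not p -> q) and not p there: w1:F, w5:F. ✗
w1: successors {w2, w3}; not (not p -> q) and not p there: w2:F, w3:F. ✗
w2: successors {w4}; not (not p -> q) and not p there: w4:F. ✗
w3: successors {w6}; not (not p -> q) and not p there: w6:F. ✗
w4: no successors, so Box (not (not p -> q) and not p) holds vacuously. ✓
w5: no successors, so Box (not (not p -> q) and not p) holds vacuously. ✓
w6: no successors, so Box (not (not p -> q) and not p) holds vacuously. ✓
— 3 worlds.
For Diamond (not p -> p and q):
w0: successors {w1, w5}; not p -> p and q there: w1:T, w5:T. ✓
w1: successors {w2, w3}; not p -> p and q there: w2:F, w3:T. ✓
w2: successors {w4}; not p -> p and q there: w4:T. ✓
w3: successors {w6}; not p -> p and q there: w6:T. ✓
w4: no successors, so Diamond (not p -> p and q) fails. ✗
w5: no successors, so Diamond (not p -> p and q) fails. ✗
w6: no successors, so Diamond (not p -> p and q) fails. ✗
— 4 worlds.

3 and 4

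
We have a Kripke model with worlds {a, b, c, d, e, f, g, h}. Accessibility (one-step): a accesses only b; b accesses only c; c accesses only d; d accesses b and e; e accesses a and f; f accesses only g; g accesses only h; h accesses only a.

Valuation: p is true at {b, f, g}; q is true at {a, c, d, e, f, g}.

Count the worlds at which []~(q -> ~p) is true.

1

a: successors {b}; ~(q -> ~p) there: b:F. ✗
b: successors {c}; ~(q -> ~p) there: c:F. ✗
c: successors {d}; ~(q -> ~p) there: d:F. ✗
d: successors {b, e}; ~(q -> ~p) there: b:F, e:F. ✗
e: successors {a, f}; ~(q -> ~p) there: a:F, f:T. ✗
f: successors {g}; ~(q -> ~p) there: g:T. ✓
g: successors {h}; ~(q -> ~p) there: h:F. ✗
h: successors {a}; ~(q -> ~p) there: a:F. ✗
Satisfying worlds: {f}.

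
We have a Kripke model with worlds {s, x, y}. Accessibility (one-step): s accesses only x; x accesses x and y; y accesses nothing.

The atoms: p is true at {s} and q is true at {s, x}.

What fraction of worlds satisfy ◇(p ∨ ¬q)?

s: successors {x}; p ∨ ¬q there: x:F. ✗
x: successors {x, y}; p ∨ ¬q there: x:F, y:T. ✓
y: no successors, so ◇(p ∨ ¬q) fails. ✗
That's 1 of 3 worlds, so 1/3.

1/3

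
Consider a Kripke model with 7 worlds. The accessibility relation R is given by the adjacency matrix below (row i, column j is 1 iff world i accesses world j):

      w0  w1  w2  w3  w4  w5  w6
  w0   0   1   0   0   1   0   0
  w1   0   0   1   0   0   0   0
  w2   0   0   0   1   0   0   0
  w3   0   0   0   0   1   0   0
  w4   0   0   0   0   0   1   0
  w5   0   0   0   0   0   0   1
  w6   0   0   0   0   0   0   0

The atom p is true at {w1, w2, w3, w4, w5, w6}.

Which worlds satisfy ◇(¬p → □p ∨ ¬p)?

{w0, w1, w2, w3, w4, w5}

w0: successors {w1, w4}; ¬p → □p ∨ ¬p there: w1:T, w4:T. ✓
w1: successors {w2}; ¬p → □p ∨ ¬p there: w2:T. ✓
w2: successors {w3}; ¬p → □p ∨ ¬p there: w3:T. ✓
w3: successors {w4}; ¬p → □p ∨ ¬p there: w4:T. ✓
w4: successors {w5}; ¬p → □p ∨ ¬p there: w5:T. ✓
w5: successors {w6}; ¬p → □p ∨ ¬p there: w6:T. ✓
w6: no successors, so ◇(¬p → □p ∨ ¬p) fails. ✗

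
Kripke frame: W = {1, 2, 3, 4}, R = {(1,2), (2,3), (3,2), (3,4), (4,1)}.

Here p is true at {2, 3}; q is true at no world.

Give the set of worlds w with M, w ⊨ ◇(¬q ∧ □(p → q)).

1: successors {2}; ¬q ∧ □(p → q) there: 2:F. ✗
2: successors {3}; ¬q ∧ □(p → q) there: 3:F. ✗
3: successors {2, 4}; ¬q ∧ □(p → q) there: 2:F, 4:T. ✓
4: successors {1}; ¬q ∧ □(p → q) there: 1:F. ✗

{3}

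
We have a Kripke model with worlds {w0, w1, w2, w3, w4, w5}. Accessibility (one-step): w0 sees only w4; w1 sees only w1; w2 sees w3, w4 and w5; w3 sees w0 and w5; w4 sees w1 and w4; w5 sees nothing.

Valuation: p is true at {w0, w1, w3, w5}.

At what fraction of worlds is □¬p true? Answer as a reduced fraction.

1/3

w0: successors {w4}; ¬p there: w4:T. ✓
w1: successors {w1}; ¬p there: w1:F. ✗
w2: successors {w3, w4, w5}; ¬p there: w3:F, w4:T, w5:F. ✗
w3: successors {w0, w5}; ¬p there: w0:F, w5:F. ✗
w4: successors {w1, w4}; ¬p there: w1:F, w4:T. ✗
w5: no successors, so □¬p holds vacuously. ✓
That's 2 of 6 worlds, so 2/6 = 1/3.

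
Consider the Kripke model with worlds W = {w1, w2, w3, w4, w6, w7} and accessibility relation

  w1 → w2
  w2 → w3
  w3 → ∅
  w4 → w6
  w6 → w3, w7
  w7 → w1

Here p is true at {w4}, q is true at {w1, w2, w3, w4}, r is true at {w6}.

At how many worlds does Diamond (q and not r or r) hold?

w1: successors {w2}; q and not r or r there: w2:T. ✓
w2: successors {w3}; q and not r or r there: w3:T. ✓
w3: no successors, so Diamond (q and not r or r) fails. ✗
w4: successors {w6}; q and not r or r there: w6:T. ✓
w6: successors {w3, w7}; q and not r or r there: w3:T, w7:F. ✓
w7: successors {w1}; q and not r or r there: w1:T. ✓
Satisfying worlds: {w1, w2, w4, w6, w7}.

5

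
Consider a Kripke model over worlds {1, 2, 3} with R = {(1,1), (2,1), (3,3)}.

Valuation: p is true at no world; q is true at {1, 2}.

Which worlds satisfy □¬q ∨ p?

1: □¬q is F, p is F. ✗
2: □¬q is F, p is F. ✗
3: □¬q is T, p is F. ✓

{3}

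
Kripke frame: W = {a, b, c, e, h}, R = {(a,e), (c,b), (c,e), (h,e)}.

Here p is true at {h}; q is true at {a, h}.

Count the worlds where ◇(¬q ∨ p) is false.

2

a: successors {e}; ¬q ∨ p there: e:T. ✓
b: no successors, so ◇(¬q ∨ p) fails. ✗
c: successors {b, e}; ¬q ∨ p there: b:T, e:T. ✓
e: no successors, so ◇(¬q ∨ p) fails. ✗
h: successors {e}; ¬q ∨ p there: e:T. ✓
Satisfying worlds: {a, c, h}.
So ◇(¬q ∨ p) fails at the other 2 worlds.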